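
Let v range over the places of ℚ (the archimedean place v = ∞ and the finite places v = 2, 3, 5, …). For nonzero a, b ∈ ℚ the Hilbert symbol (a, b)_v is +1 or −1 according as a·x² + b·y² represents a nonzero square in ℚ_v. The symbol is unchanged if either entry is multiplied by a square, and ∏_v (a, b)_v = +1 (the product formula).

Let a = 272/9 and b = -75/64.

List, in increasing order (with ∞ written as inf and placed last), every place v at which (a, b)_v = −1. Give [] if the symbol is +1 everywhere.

(a, b) ≡ (17, -3) mod (ℚ^×)²; places V = {2, 3, 5, 17, ∞}.
(a,b)_17: α=1, u≡15; β=0, v≡6 (mod 17); (15|17)=+1, (6|17)=-1; sign (−1)^0·+1^0·-1^1 = -1.
(a,b)_∞: sgn(17)=+, sgn(-3)=−, so +1.
(a,b)_5: α=0, u≡3; β=2, v≡3 (mod 5); (3|5)=-1, (3|5)=-1; sign (−1)^0·-1^2·-1^0 = +1.
(a,b)_2: α=4, β=-6; u≡1, v≡5 (mod 8); ε(u)ε(v)=0·0, αω(v)=4·1, βω(u)=-6·0; sum ≡ 0  ⇒  +1.
(a,b)_3: α=-2, u≡2; β=1, v≡2 (mod 3); (2|3)=-1, (2|3)=-1; sign (−1)^0·-1^1·-1^-2 = -1.
Ram(17, -3) = {3, 17}; no ℚ_3-point on the conic.

[3, 17]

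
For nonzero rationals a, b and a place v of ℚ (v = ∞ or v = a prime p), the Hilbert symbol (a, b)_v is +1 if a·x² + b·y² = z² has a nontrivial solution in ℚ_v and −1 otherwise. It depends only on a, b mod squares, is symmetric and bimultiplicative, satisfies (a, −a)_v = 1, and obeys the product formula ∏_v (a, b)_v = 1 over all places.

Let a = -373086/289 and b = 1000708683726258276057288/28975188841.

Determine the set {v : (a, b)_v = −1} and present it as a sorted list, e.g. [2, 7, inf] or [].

[37, 41]

(a, b) ≡ (-94, 12976418) mod (ℚ^×)²; places V = {2, 3, 7, 11, 13, 17, 19, 29, 31, 37, 41, 47, ∞}.
(a,b)_47: α=1, u≡41; β=3, v≡28 (mod 47); (41|47)=-1, (28|47)=+1; sign (−1)^1·-1^3·+1^1 = +1.
(a,b)_13: α=0, u≡9; β=1, v≡7 (mod 13); (9|13)=+1, (7|13)=-1; sign (−1)^0·+1^1·-1^0 = +1.
(a,b)_3: α=4, u≡2; β=6, v≡2 (mod 3); (2|3)=-1, (2|3)=-1; sign (−1)^0·-1^6·-1^4 = +1.
(a,b)_∞: sgn(-94)=−, sgn(12976418)=+, so +1.
(a,b)_19: α=0, u≡9; β=-2, v≡1 (mod 19); (9|19)=+1, (1|19)=+1; sign (−1)^0·+1^-2·+1^0 = +1.
(a,b)_41: α=0, u≡7; β=1, v≡6 (mod 41); (7|41)=-1, (6|41)=-1; sign (−1)^0·-1^1·-1^0 = -1.
(a,b)_37: α=0, u≡18; β=1, v≡21 (mod 37); (18|37)=-1, (21|37)=+1; sign (−1)^0·-1^1·+1^0 = -1.
(a,b)_7: α=2, u≡1; β=7, v≡6 (mod 7); (1|7)=+1, (6|7)=-1; sign (−1)^0·+1^7·-1^2 = +1.
(a,b)_11: α=0, u≡4; β=2, v≡1 (mod 11); (4|11)=+1, (1|11)=+1; sign (−1)^0·+1^2·+1^0 = +1.
(a,b)_29: α=0, u≡1; β=2, v≡7 (mod 29); (1|29)=+1, (7|29)=+1; sign (−1)^0·+1^2·+1^0 = +1.
(a,b)_17: α=-2, u≡13; β=-4, v≡10 (mod 17); (13|17)=+1, (10|17)=-1; sign (−1)^0·+1^-4·-1^-2 = +1.
(a,b)_2: α=1, β=3; u≡1, v≡1 (mod 8); ε(u)ε(v)=0·0, αω(v)=1·0, βω(u)=3·0; sum ≡ 0  ⇒  +1.
(a,b)_31: α=0, u≡3; β=-2, v≡25 (mod 31); (3|31)=-1, (25|31)=+1; sign (−1)^0·-1^-2·+1^0 = +1.
Ram(-94, 12976418) = {37, 41}; no ℚ_37-point on the conic.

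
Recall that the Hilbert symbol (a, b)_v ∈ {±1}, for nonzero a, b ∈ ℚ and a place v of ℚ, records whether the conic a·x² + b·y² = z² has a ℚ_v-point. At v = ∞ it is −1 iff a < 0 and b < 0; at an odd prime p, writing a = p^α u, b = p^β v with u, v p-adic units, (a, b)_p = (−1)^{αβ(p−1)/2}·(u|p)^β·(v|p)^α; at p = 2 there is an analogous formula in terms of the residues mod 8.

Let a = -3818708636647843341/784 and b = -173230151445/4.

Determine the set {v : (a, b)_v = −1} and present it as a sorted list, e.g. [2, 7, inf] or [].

Mod squares: a ≡ -2829, b ≡ -2405. Check v ∈ {∞, 2, 3, 5, 7, 13, 23, 37, 41}.
v=3: a=3^9·(≡2), b=3^4·(≡1) mod 3; (2|3)=-1, (1|3)=+1; (−1)^{9·4·1}·(-1)^4·(+1)^9 = +1.
v=41: a=41^3·(≡29), b=41^2·(≡14) mod 41; (29|41)=-1, (14|41)=-1; (−1)^{3·2·20}·(-1)^2·(-1)^3 = -1.
v=5: a=5^0·(≡1), b=5^1·(≡4) mod 5; (1|5)=+1, (4|5)=+1; (−1)^{0·1·2}·(+1)^1·(+1)^0 = +1.
v=7: a=7^-2·(≡5), b=7^0·(≡5) mod 7; (5|7)=-1, (5|7)=-1; (−1)^{-2·0·3}·(-1)^0·(-1)^-2 = +1.
v=13: a=13^2·(≡8), b=13^1·(≡10) mod 13; (8|13)=-1, (10|13)=+1; (−1)^{2·1·6}·(-1)^1·(+1)^2 = -1.
v=2: v_2(a)=-4, v_2(b)=-2; units ≡ 3, 3 (mod 8); ε·ε+αω+βω = 1·1+-4·1+-2·1 ≡ 1  ⇒  (a,b)_2 = -1.
v=23: a=23^3·(≡15), b=23^2·(≡14) mod 23; (15|23)=-1, (14|23)=-1; (−1)^{3·2·11}·(-1)^2·(-1)^3 = -1.
v=37: a=37^2·(≡32), b=37^1·(≡34) mod 37; (32|37)=-1, (34|37)=+1; (−1)^{2·1·18}·(-1)^1·(+1)^2 = -1.
v=∞: -2829 < 0 and -2405 < 0  ⇒  (a,b)_∞ = -1.
(-2829, -2405 / ℚ) ramifies at {2, 13, 23, 37, 41, ∞}: a division algebra.

[2, 13, 23, 37, 41, inf]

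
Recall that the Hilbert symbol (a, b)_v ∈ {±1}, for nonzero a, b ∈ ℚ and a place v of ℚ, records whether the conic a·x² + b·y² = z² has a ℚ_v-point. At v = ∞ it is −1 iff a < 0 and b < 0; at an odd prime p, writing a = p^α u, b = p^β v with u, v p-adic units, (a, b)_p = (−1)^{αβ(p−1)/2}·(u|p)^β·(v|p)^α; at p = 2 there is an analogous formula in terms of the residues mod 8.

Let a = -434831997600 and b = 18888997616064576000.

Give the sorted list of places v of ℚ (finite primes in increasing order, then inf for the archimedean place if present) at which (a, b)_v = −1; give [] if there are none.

(a, b) ≡ (-14586, 10010) mod (ℚ^×)²; places V = {2, 3, 5, 7, 11, 13, 17, ∞}.
(a,b)_3: α=3, u≡1; β=6, v≡2 (mod 3); (1|3)=+1, (2|3)=-1; sign (−1)^0·+1^6·-1^3 = -1.
(a,b)_∞: sgn(-14586)=−, sgn(10010)=+, so +1.
(a,b)_7: α=2, u≡4; β=3, v≡1 (mod 7); (4|7)=+1, (1|7)=+1; sign (−1)^0·+1^3·+1^2 = +1.
(a,b)_17: α=1, u≡13; β=2, v≡6 (mod 17); (13|17)=+1, (6|17)=-1; sign (−1)^0·+1^2·-1^1 = -1.
(a,b)_5: α=2, u≡1; β=3, v≡3 (mod 5); (1|5)=+1, (3|5)=-1; sign (−1)^0·+1^3·-1^2 = +1.
(a,b)_13: α=3, u≡1; β=5, v≡9 (mod 13); (1|13)=+1, (9|13)=+1; sign (−1)^0·+1^5·+1^3 = +1.
(a,b)_11: α=1, u≡3; β=1, v≡8 (mod 11); (3|11)=+1, (8|11)=-1; sign (−1)^1·+1^1·-1^1 = +1.
(a,b)_2: α=5, β=9; u≡3, v≡5 (mod 8); ε(u)ε(v)=1·0, αω(v)=5·1, βω(u)=9·1; sum ≡ 0  ⇒  +1.
|Ram(-14586, 10010)| = 2, even; anisotropic at {3, 17}.

[3, 17]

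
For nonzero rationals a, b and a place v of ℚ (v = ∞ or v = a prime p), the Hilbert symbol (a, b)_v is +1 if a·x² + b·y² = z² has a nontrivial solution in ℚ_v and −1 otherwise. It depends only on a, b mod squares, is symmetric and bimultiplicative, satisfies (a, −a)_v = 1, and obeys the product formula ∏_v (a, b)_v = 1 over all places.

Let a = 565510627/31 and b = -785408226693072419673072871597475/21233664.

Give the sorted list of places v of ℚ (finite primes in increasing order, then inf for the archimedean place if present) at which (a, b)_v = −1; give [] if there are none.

(a, b) ≡ (5797, -1739) mod (ℚ^×)²; places V = {2, 3, 5, 11, 17, 31, 37, 41, 47, ∞}.
(a,b)_∞: sgn(5797)=+, sgn(-1739)=−, so +1.
(a,b)_2: α=0, β=-18; u≡5, v≡5 (mod 8); ε(u)ε(v)=0·0, αω(v)=0·1, βω(u)=-18·1; sum ≡ 0  ⇒  +1.
(a,b)_11: α=1, u≡8; β=4, v≡7 (mod 11); (8|11)=-1, (7|11)=-1; sign (−1)^0·-1^4·-1^1 = -1.
(a,b)_47: α=2, u≡18; β=5, v≡23 (mod 47); (18|47)=+1, (23|47)=-1; sign (−1)^0·+1^5·-1^2 = +1.
(a,b)_41: α=0, u≡20; β=2, v≡35 (mod 41); (20|41)=+1, (35|41)=-1; sign (−1)^0·+1^2·-1^0 = +1.
(a,b)_17: α=1, u≡16; β=4, v≡6 (mod 17); (16|17)=+1, (6|17)=-1; sign (−1)^0·+1^4·-1^1 = -1.
(a,b)_37: α=2, u≡16; β=5, v≡9 (mod 37); (16|37)=+1, (9|37)=+1; sign (−1)^0·+1^5·+1^2 = +1.
(a,b)_5: α=0, u≡2; β=2, v≡4 (mod 5); (2|5)=-1, (4|5)=+1; sign (−1)^0·-1^2·+1^0 = +1.
(a,b)_31: α=-1, u≡9; β=2, v≡8 (mod 31); (9|31)=+1, (8|31)=+1; sign (−1)^0·+1^2·+1^-1 = +1.
(a,b)_3: α=0, u≡1; β=-4, v≡1 (mod 3); (1|3)=+1, (1|3)=+1; sign (−1)^0·+1^-4·+1^0 = +1.
|Ram(5797, -1739)| = 2, even; anisotropic at {11, 17}.

[11, 17]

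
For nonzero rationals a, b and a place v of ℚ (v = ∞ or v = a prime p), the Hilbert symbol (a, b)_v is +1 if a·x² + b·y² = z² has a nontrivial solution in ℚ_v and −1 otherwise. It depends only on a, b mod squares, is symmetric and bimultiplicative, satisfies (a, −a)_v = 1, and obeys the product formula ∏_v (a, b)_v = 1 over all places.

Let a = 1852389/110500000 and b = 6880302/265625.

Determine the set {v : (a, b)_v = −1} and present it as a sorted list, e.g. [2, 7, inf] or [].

(a, b) ≡ (9282, 1326) mod (ℚ^×)²; places V = {2, 3, 5, 7, 11, 13, 17, ∞}.
(a,b)_17: α=-1, u≡16; β=-1, v≡14 (mod 17); (16|17)=+1, (14|17)=-1; sign (−1)^0·+1^-1·-1^-1 = -1.
(a,b)_11: α=2, u≡5; β=2, v≡10 (mod 11); (5|11)=+1, (10|11)=-1; sign (−1)^0·+1^2·-1^2 = +1.
(a,b)_7: α=1, u≡3; β=0, v≡3 (mod 7); (3|7)=-1, (3|7)=-1; sign (−1)^0·-1^0·-1^1 = -1.
(a,b)_3: α=7, u≡1; β=7, v≡1 (mod 3); (1|3)=+1, (1|3)=+1; sign (−1)^1·+1^7·+1^7 = -1.
(a,b)_2: α=-5, β=1; u≡1, v≡7 (mod 8); ε(u)ε(v)=0·1, αω(v)=-5·0, βω(u)=1·0; sum ≡ 0  ⇒  +1.
(a,b)_13: α=-1, u≡3; β=1, v≡7 (mod 13); (3|13)=+1, (7|13)=-1; sign (−1)^0·+1^1·-1^-1 = -1.
(a,b)_∞: sgn(9282)=+, sgn(1326)=+, so +1.
(a,b)_5: α=-6, u≡2; β=-6, v≡1 (mod 5); (2|5)=-1, (1|5)=+1; sign (−1)^0·-1^-6·+1^-6 = +1.
(9282, 1326 / ℚ) ramifies at {3, 7, 13, 17}: a division algebra.

[3, 7, 13, 17]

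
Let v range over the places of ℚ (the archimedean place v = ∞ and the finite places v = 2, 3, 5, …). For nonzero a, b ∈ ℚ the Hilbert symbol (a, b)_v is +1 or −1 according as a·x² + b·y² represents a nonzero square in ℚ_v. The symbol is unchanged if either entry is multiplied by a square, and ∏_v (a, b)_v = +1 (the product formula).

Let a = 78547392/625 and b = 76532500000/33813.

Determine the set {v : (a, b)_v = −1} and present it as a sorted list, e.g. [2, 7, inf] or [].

Mod squares: a ≡ 23, b ≡ 32890. Check v ∈ {∞, 2, 3, 5, 7, 11, 13, 17, 23}.
v=13: a=13^0·(≡1), b=13^-1·(≡8) mod 13; (1|13)=+1, (8|13)=-1; (−1)^{0·-1·6}·(+1)^-1·(-1)^0 = +1.
v=3: a=3^2·(≡2), b=3^-2·(≡1) mod 3; (2|3)=-1, (1|3)=+1; (−1)^{2·-2·1}·(-1)^-2·(+1)^2 = +1.
v=2: v_2(a)=6, v_2(b)=5; units ≡ 7, 5 (mod 8); ε·ε+αω+βω = 1·0+6·1+5·0 ≡ 0  ⇒  (a,b)_2 = +1.
v=11: a=11^2·(≡1), b=11^3·(≡3) mod 11; (1|11)=+1, (3|11)=+1; (−1)^{2·3·5}·(+1)^3·(+1)^2 = +1.
v=5: a=5^-4·(≡2), b=5^7·(≡2) mod 5; (2|5)=-1, (2|5)=-1; (−1)^{-4·7·2}·(-1)^7·(-1)^-4 = -1.
v=∞: 23 > 0 and 32890 > 0  ⇒  (a,b)_∞ = +1.
v=17: a=17^0·(≡5), b=17^-2·(≡11) mod 17; (5|17)=-1, (11|17)=-1; (−1)^{0·-2·8}·(-1)^-2·(-1)^0 = +1.
v=7: a=7^2·(≡4), b=7^0·(≡4) mod 7; (4|7)=+1, (4|7)=+1; (−1)^{2·0·3}·(+1)^0·(+1)^2 = +1.
v=23: a=23^1·(≡16), b=23^1·(≡8) mod 23; (16|23)=+1, (8|23)=+1; (−1)^{1·1·11}·(+1)^1·(+1)^1 = -1.
|Ram(23, 32890)| = 2, even; anisotropic at {5, 23}.

[5, 23]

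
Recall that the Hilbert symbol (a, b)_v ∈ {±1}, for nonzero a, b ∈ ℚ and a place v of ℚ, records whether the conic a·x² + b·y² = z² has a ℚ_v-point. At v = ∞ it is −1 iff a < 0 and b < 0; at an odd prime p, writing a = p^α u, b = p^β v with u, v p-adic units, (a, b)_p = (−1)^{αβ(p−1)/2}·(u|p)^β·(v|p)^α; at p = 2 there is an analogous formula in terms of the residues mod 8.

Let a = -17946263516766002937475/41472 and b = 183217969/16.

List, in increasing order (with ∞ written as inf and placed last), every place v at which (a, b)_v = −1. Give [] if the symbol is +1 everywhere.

Mod squares: a ≡ -19286102, b ≡ 507529. Check v ∈ {∞, 2, 3, 5, 11, 17, 19, 29, 37, 43}.
v=37: a=37^3·(≡36), b=37^1·(≡1) mod 37; (36|37)=+1, (1|37)=+1; (−1)^{3·1·18}·(+1)^1·(+1)^3 = +1.
v=5: a=5^2·(≡3), b=5^0·(≡4) mod 5; (3|5)=-1, (4|5)=+1; (−1)^{2·0·2}·(-1)^0·(+1)^2 = +1.
v=43: a=43^3·(≡2), b=43^1·(≡25) mod 43; (2|43)=-1, (25|43)=+1; (−1)^{3·1·21}·(-1)^1·(+1)^3 = +1.
v=29: a=29^3·(≡12), b=29^1·(≡15) mod 29; (12|29)=-1, (15|29)=-1; (−1)^{3·1·14}·(-1)^1·(-1)^3 = +1.
v=3: a=3^-4·(≡1), b=3^0·(≡1) mod 3; (1|3)=+1, (1|3)=+1; (−1)^{-4·0·1}·(+1)^0·(+1)^-4 = +1.
v=17: a=17^2·(≡10), b=17^0·(≡7) mod 17; (10|17)=-1, (7|17)=-1; (−1)^{2·0·8}·(-1)^0·(-1)^2 = +1.
v=2: v_2(a)=-9, v_2(b)=-4; units ≡ 5, 1 (mod 8); ε·ε+αω+βω = 0·0+-9·0+-4·1 ≡ 0  ⇒  (a,b)_2 = +1.
v=∞: -19286102 < 0 and 507529 > 0  ⇒  (a,b)_∞ = +1.
v=11: a=11^3·(≡10), b=11^1·(≡9) mod 11; (10|11)=-1, (9|11)=+1; (−1)^{3·1·5}·(-1)^1·(+1)^3 = +1.
v=19: a=19^1·(≡1), b=19^2·(≡6) mod 19; (1|19)=+1, (6|19)=+1; (−1)^{1·2·9}·(+1)^2·(+1)^1 = +1.
Ram(a, b) = ∅: the form -19286102·x² + 507529·y² − z² is isotropic over every ℚ_v, so by Hasse–Minkowski it is isotropic over ℚ.

[]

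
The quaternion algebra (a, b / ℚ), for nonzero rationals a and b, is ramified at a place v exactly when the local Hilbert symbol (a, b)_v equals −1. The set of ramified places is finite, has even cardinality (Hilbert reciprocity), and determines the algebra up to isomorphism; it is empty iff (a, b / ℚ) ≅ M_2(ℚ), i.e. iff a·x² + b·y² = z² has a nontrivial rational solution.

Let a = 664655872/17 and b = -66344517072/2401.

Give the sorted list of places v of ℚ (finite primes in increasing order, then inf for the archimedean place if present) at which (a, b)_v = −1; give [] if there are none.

(a, b) ≡ (30566, -631997) mod (ℚ^×)²; places V = {2, 3, 7, 17, 19, 29, 31, 37, ∞}.
(a,b)_19: α=2, u≡12; β=1, v≡9 (mod 19); (12|19)=-1, (9|19)=+1; sign (−1)^0·-1^1·+1^2 = -1.
(a,b)_29: α=1, u≡19; β=1, v≡10 (mod 29); (19|29)=-1, (10|29)=-1; sign (−1)^0·-1^1·-1^1 = +1.
(a,b)_2: α=11, β=4; u≡3, v≡3 (mod 8); ε(u)ε(v)=1·1, αω(v)=11·1, βω(u)=4·1; sum ≡ 0  ⇒  +1.
(a,b)_7: α=0, u≡2; β=-4, v≡6 (mod 7); (2|7)=+1, (6|7)=-1; sign (−1)^0·+1^-4·-1^0 = +1.
(a,b)_37: α=0, u≡7; β=1, v≡5 (mod 37); (7|37)=+1, (5|37)=-1; sign (−1)^0·+1^1·-1^0 = +1.
(a,b)_3: α=0, u≡2; β=8, v≡1 (mod 3); (2|3)=-1, (1|3)=+1; sign (−1)^0·-1^8·+1^0 = +1.
(a,b)_31: α=1, u≡19; β=1, v≡30 (mod 31); (19|31)=+1, (30|31)=-1; sign (−1)^1·+1^1·-1^1 = +1.
(a,b)_17: α=-1, u≡4; β=0, v≡3 (mod 17); (4|17)=+1, (3|17)=-1; sign (−1)^0·+1^0·-1^-1 = -1.
(a,b)_∞: sgn(30566)=+, sgn(-631997)=−, so +1.
(30566, -631997 / ℚ) ramifies at {17, 19}: a division algebra.

[17, 19]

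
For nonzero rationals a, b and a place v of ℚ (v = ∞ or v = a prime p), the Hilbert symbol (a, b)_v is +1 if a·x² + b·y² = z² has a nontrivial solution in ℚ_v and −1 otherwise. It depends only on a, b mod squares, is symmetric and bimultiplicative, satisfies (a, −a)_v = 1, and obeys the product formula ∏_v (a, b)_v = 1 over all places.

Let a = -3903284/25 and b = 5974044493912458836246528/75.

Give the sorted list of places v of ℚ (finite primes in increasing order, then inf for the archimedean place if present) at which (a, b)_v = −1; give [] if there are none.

[23, 29]

Mod squares: a ≡ -975821, b ≡ 609. Check v ∈ {∞, 2, 3, 5, 7, 11, 19, 23, 29}.
v=11: a=11^1·(≡9), b=11^4·(≡1) mod 11; (9|11)=+1, (1|11)=+1; (−1)^{1·4·5}·(+1)^4·(+1)^1 = +1.
v=3: a=3^0·(≡1), b=3^-1·(≡2) mod 3; (1|3)=+1, (2|3)=-1; (−1)^{0·-1·1}·(+1)^-1·(-1)^0 = +1.
v=2: v_2(a)=2, v_2(b)=16; units ≡ 3, 1 (mod 8); ε·ε+αω+βω = 1·0+2·0+16·1 ≡ 0  ⇒  (a,b)_2 = +1.
v=7: a=7^1·(≡2), b=7^1·(≡5) mod 7; (2|7)=+1, (5|7)=-1; (−1)^{1·1·3}·(+1)^1·(-1)^1 = +1.
v=23: a=23^1·(≡16), b=23^4·(≡17) mod 23; (16|23)=+1, (17|23)=-1; (−1)^{1·4·11}·(+1)^4·(-1)^1 = -1.
v=19: a=19^1·(≡5), b=19^4·(≡11) mod 19; (5|19)=+1, (11|19)=+1; (−1)^{1·4·9}·(+1)^4·(+1)^1 = +1.
v=29: a=29^1·(≡9), b=29^3·(≡15) mod 29; (9|29)=+1, (15|29)=-1; (−1)^{1·3·14}·(+1)^3·(-1)^1 = -1.
v=∞: -975821 < 0 and 609 > 0  ⇒  (a,b)_∞ = +1.
v=5: a=5^-2·(≡1), b=5^-2·(≡1) mod 5; (1|5)=+1, (1|5)=+1; (−1)^{-2·-2·2}·(+1)^-2·(+1)^-2 = +1.
Ram(-975821, 609) = {23, 29}; no ℚ_23-point on the conic.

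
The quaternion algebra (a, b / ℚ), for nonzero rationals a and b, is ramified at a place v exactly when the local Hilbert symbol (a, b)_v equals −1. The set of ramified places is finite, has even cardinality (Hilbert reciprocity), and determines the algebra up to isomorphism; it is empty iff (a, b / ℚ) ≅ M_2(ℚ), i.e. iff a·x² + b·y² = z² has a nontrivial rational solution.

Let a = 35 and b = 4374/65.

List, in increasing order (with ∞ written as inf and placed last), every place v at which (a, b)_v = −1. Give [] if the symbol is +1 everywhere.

(a, b) ≡ (35, 390) mod (ℚ^×)²; places V = {2, 3, 5, 7, 13, ∞}.
(a,b)_∞: sgn(35)=+, sgn(390)=+, so +1.
(a,b)_5: α=1, u≡2; β=-1, v≡3 (mod 5); (2|5)=-1, (3|5)=-1; sign (−1)^0·-1^-1·-1^1 = +1.
(a,b)_7: α=1, u≡5; β=0, v≡3 (mod 7); (5|7)=-1, (3|7)=-1; sign (−1)^0·-1^0·-1^1 = -1.
(a,b)_13: α=0, u≡9; β=-1, v≡9 (mod 13); (9|13)=+1, (9|13)=+1; sign (−1)^0·+1^-1·+1^0 = +1.
(a,b)_3: α=0, u≡2; β=7, v≡1 (mod 3); (2|3)=-1, (1|3)=+1; sign (−1)^0·-1^7·+1^0 = -1.
(a,b)_2: α=0, β=1; u≡3, v≡3 (mod 8); ε(u)ε(v)=1·1, αω(v)=0·1, βω(u)=1·1; sum ≡ 0  ⇒  +1.
|Ram(35, 390)| = 2, even; anisotropic at {3, 7}.

[3, 7]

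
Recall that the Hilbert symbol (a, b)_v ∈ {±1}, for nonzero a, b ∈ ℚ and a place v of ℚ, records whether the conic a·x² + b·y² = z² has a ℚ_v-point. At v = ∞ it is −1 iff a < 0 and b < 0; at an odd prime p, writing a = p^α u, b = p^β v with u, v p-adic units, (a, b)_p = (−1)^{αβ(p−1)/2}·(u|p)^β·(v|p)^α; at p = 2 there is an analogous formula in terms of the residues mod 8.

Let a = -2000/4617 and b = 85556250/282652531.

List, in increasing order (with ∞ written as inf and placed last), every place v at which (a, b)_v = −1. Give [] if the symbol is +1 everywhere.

[]

(a, b) ≡ (-285, 190) mod (ℚ^×)²; places V = {2, 3, 5, 7, 13, 19, 29, ∞}.
(a,b)_3: α=-5, u≡1; β=4, v≡1 (mod 3); (1|3)=+1, (1|3)=+1; sign (−1)^0·+1^4·+1^-5 = +1.
(a,b)_2: α=4, β=1; u≡3, v≡7 (mod 8); ε(u)ε(v)=1·1, αω(v)=4·0, βω(u)=1·1; sum ≡ 0  ⇒  +1.
(a,b)_19: α=-1, u≡6; β=-3, v≡14 (mod 19); (6|19)=+1, (14|19)=-1; sign (−1)^1·+1^-3·-1^-1 = +1.
(a,b)_∞: sgn(-285)=−, sgn(190)=+, so +1.
(a,b)_29: α=0, u≡5; β=-2, v≡16 (mod 29); (5|29)=+1, (16|29)=+1; sign (−1)^0·+1^-2·+1^0 = +1.
(a,b)_13: α=0, u≡1; β=2, v≡6 (mod 13); (1|13)=+1, (6|13)=-1; sign (−1)^0·+1^2·-1^0 = +1.
(a,b)_7: α=0, u≡4; β=-2, v≡4 (mod 7); (4|7)=+1, (4|7)=+1; sign (−1)^0·+1^-2·+1^0 = +1.
(a,b)_5: α=3, u≡2; β=5, v≡3 (mod 5); (2|5)=-1, (3|5)=-1; sign (−1)^0·-1^5·-1^3 = +1.
Ram(a, b) = ∅: the form -285·x² + 190·y² − z² is isotropic over every ℚ_v, so by Hasse–Minkowski it is isotropic over ℚ.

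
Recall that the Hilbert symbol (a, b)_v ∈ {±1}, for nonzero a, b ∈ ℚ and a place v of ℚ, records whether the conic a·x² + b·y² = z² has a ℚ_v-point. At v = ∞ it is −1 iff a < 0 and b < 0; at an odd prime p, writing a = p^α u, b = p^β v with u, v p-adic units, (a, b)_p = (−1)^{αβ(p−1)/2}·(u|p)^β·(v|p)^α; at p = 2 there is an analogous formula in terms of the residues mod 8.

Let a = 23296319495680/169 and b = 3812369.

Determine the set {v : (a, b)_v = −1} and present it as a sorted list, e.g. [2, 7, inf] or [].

(a, b) ≡ (752076430, 3812369) mod (ℚ^×)²; places V = {2, 5, 7, 11, 13, 17, 19, 29, 31, 37, ∞}.
(a,b)_∞: sgn(752076430)=+, sgn(3812369)=+, so +1.
(a,b)_2: α=9, β=0; u≡7, v≡1 (mod 8); ε(u)ε(v)=1·0, αω(v)=9·0, βω(u)=0·0; sum ≡ 0  ⇒  +1.
(a,b)_19: α=1, u≡7; β=1, v≡11 (mod 19); (7|19)=+1, (11|19)=+1; sign (−1)^1·+1^1·+1^1 = -1.
(a,b)_37: α=1, u≡11; β=1, v≡29 (mod 37); (11|37)=+1, (29|37)=-1; sign (−1)^0·+1^1·-1^1 = -1.
(a,b)_13: α=-2, u≡10; β=0, v≡2 (mod 13); (10|13)=+1, (2|13)=-1; sign (−1)^0·+1^0·-1^-2 = +1.
(a,b)_5: α=1, u≡4; β=0, v≡4 (mod 5); (4|5)=+1, (4|5)=+1; sign (−1)^0·+1^0·+1^1 = +1.
(a,b)_31: α=1, u≡27; β=0, v≡20 (mod 31); (27|31)=-1, (20|31)=+1; sign (−1)^0·-1^0·+1^1 = +1.
(a,b)_7: α=1, u≡4; β=0, v≡1 (mod 7); (4|7)=+1, (1|7)=+1; sign (−1)^0·+1^0·+1^1 = +1.
(a,b)_11: α=2, u≡10; β=1, v≡2 (mod 11); (10|11)=-1, (2|11)=-1; sign (−1)^0·-1^1·-1^2 = -1.
(a,b)_29: α=1, u≡12; β=1, v≡4 (mod 29); (12|29)=-1, (4|29)=+1; sign (−1)^0·-1^1·+1^1 = -1.
(a,b)_17: α=1, u≡14; β=1, v≡10 (mod 17); (14|17)=-1, (10|17)=-1; sign (−1)^0·-1^1·-1^1 = +1.
Ram(752076430, 3812369) = {11, 19, 29, 37}; no ℚ_11-point on the conic.

[11, 19, 29, 37]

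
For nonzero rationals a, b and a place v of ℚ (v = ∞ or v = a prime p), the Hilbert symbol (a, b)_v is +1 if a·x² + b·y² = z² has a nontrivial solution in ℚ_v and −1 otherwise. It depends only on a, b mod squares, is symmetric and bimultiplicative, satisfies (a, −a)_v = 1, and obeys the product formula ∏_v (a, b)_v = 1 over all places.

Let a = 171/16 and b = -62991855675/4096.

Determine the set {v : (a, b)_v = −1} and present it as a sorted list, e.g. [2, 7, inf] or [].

(a, b) ≡ (19, -323) mod (ℚ^×)²; places V = {2, 3, 5, 7, 17, 19, ∞}.
(a,b)_3: α=2, u≡1; β=2, v≡1 (mod 3); (1|3)=+1, (1|3)=+1; sign (−1)^0·+1^2·+1^2 = +1.
(a,b)_5: α=0, u≡1; β=2, v≡3 (mod 5); (1|5)=+1, (3|5)=-1; sign (−1)^0·+1^2·-1^0 = +1.
(a,b)_19: α=1, u≡16; β=3, v≡10 (mod 19); (16|19)=+1, (10|19)=-1; sign (−1)^1·+1^3·-1^1 = +1.
(a,b)_∞: sgn(19)=+, sgn(-323)=−, so +1.
(a,b)_2: α=-4, β=-12; u≡3, v≡5 (mod 8); ε(u)ε(v)=1·0, αω(v)=-4·1, βω(u)=-12·1; sum ≡ 0  ⇒  +1.
(a,b)_17: α=0, u≡16; β=1, v≡9 (mod 17); (16|17)=+1, (9|17)=+1; sign (−1)^0·+1^1·+1^0 = +1.
(a,b)_7: α=0, u≡5; β=4, v≡3 (mod 7); (5|7)=-1, (3|7)=-1; sign (−1)^0·-1^4·-1^0 = +1.
Every local symbol is +1, so the conic 19·x² + -323·y² = z² has ℚ_v-points for all v and hence a ℚ-point; (a, b / ℚ) ≅ M_2(ℚ).

[]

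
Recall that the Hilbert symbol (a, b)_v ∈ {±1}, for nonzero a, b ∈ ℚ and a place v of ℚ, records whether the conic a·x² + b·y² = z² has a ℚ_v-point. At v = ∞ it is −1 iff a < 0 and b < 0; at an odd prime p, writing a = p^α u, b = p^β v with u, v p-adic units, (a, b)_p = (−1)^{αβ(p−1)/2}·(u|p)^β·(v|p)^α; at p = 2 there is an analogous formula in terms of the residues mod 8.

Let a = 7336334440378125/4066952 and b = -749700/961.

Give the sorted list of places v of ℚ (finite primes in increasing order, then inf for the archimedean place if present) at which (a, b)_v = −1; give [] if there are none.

[5, 17]

Mod squares: a ≡ 46410, b ≡ -17. Check v ∈ {∞, 2, 3, 5, 7, 13, 17, 23, 31}.
v=31: a=31^-2·(≡27), b=31^-2·(≡4) mod 31; (27|31)=-1, (4|31)=+1; (−1)^{-2·-2·15}·(-1)^-2·(+1)^-2 = +1.
v=7: a=7^5·(≡2), b=7^2·(≡1) mod 7; (2|7)=+1, (1|7)=+1; (−1)^{5·2·3}·(+1)^2·(+1)^5 = +1.
v=2: v_2(a)=-3, v_2(b)=2; units ≡ 5, 7 (mod 8); ε·ε+αω+βω = 0·1+-3·0+2·1 ≡ 0  ⇒  (a,b)_2 = +1.
v=23: a=23^-2·(≡11), b=23^0·(≡3) mod 23; (11|23)=-1, (3|23)=+1; (−1)^{-2·0·11}·(-1)^0·(+1)^-2 = +1.
v=13: a=13^1·(≡5), b=13^0·(≡3) mod 13; (5|13)=-1, (3|13)=+1; (−1)^{1·0·6}·(-1)^0·(+1)^1 = +1.
v=∞: 46410 > 0 and -17 < 0  ⇒  (a,b)_∞ = +1.
v=3: a=3^7·(≡2), b=3^2·(≡1) mod 3; (2|3)=-1, (1|3)=+1; (−1)^{7·2·1}·(-1)^2·(+1)^7 = +1.
v=5: a=5^5·(≡3), b=5^2·(≡2) mod 5; (3|5)=-1, (2|5)=-1; (−1)^{5·2·2}·(-1)^2·(-1)^5 = -1.
v=17: a=17^3·(≡3), b=17^1·(≡13) mod 17; (3|17)=-1, (13|17)=+1; (−1)^{3·1·8}·(-1)^1·(+1)^3 = -1.
|Ram(46410, -17)| = 2, even; anisotropic at {5, 17}.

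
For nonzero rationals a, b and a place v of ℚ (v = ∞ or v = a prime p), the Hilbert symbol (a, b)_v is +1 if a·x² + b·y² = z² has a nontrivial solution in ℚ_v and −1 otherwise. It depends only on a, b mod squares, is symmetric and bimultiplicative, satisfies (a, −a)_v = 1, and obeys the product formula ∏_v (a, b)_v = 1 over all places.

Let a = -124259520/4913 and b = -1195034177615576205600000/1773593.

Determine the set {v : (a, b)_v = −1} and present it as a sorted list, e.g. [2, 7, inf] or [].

[3, 5, 17, inf]

Mod squares: a ≡ -19635, b ≡ -2805. Check v ∈ {∞, 2, 3, 5, 7, 11, 17, 19, 41}.
v=7: a=7^1·(≡4), b=7^6·(≡4) mod 7; (4|7)=+1, (4|7)=+1; (−1)^{1·6·3}·(+1)^6·(+1)^1 = +1.
v=3: a=3^1·(≡1), b=3^5·(≡1) mod 3; (1|3)=+1, (1|3)=+1; (−1)^{1·5·1}·(+1)^5·(+1)^1 = -1.
v=41: a=41^2·(≡23), b=41^6·(≡24) mod 41; (23|41)=+1, (24|41)=-1; (−1)^{2·6·20}·(+1)^6·(-1)^2 = +1.
v=2: v_2(a)=6, v_2(b)=8; units ≡ 5, 3 (mod 8); ε·ε+αω+βω = 0·1+6·1+8·1 ≡ 0  ⇒  (a,b)_2 = +1.
v=∞: -19635 < 0 and -2805 < 0  ⇒  (a,b)_∞ = -1.
v=17: a=17^-3·(≡8), b=17^-3·(≡5) mod 17; (8|17)=+1, (5|17)=-1; (−1)^{-3·-3·8}·(+1)^-3·(-1)^-3 = -1.
v=11: a=11^1·(≡6), b=11^1·(≡1) mod 11; (6|11)=-1, (1|11)=+1; (−1)^{1·1·5}·(-1)^1·(+1)^1 = +1.
v=5: a=5^1·(≡2), b=5^5·(≡1) mod 5; (2|5)=-1, (1|5)=+1; (−1)^{1·5·2}·(-1)^5·(+1)^1 = -1.
v=19: a=19^0·(≡16), b=19^-2·(≡7) mod 19; (16|19)=+1, (7|19)=+1; (−1)^{0·-2·9}·(+1)^-2·(+1)^0 = +1.
(-19635, -2805 / ℚ) ramifies at {3, 5, 17, ∞}: a division algebra.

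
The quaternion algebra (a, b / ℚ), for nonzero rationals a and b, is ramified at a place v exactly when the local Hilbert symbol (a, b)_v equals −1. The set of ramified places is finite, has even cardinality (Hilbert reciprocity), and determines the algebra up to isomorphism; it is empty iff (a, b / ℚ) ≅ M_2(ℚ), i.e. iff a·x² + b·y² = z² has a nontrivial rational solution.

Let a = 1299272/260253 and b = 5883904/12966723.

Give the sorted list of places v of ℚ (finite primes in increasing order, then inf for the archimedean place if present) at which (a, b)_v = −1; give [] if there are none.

Mod squares: a ≡ 714, b ≡ 102. Check v ∈ {∞, 2, 3, 7, 11, 13, 17, 31}.
v=∞: 714 > 0 and 102 > 0  ⇒  (a,b)_∞ = +1.
v=2: v_2(a)=3, v_2(b)=11; units ≡ 5, 3 (mod 8); ε·ε+αω+βω = 0·1+3·1+11·1 ≡ 0  ⇒  (a,b)_2 = +1.
v=13: a=13^2·(≡3), b=13^2·(≡5) mod 13; (3|13)=+1, (5|13)=-1; (−1)^{2·2·6}·(+1)^2·(-1)^2 = +1.
v=31: a=31^2·(≡14), b=31^0·(≡19) mod 31; (14|31)=+1, (19|31)=+1; (−1)^{2·0·15}·(+1)^0·(+1)^2 = +1.
v=3: a=3^-7·(≡1), b=3^-7·(≡1) mod 3; (1|3)=+1, (1|3)=+1; (−1)^{-7·-7·1}·(+1)^-7·(+1)^-7 = -1.
v=11: a=11^0·(≡10), b=11^-2·(≡4) mod 11; (10|11)=-1, (4|11)=+1; (−1)^{0·-2·5}·(-1)^-2·(+1)^0 = +1.
v=17: a=17^-1·(≡9), b=17^1·(≡11) mod 17; (9|17)=+1, (11|17)=-1; (−1)^{-1·1·8}·(+1)^1·(-1)^-1 = -1.
v=7: a=7^-1·(≡1), b=7^-2·(≡2) mod 7; (1|7)=+1, (2|7)=+1; (−1)^{-1·-2·3}·(+1)^-2·(+1)^-1 = +1.
(714, 102 / ℚ) ramifies at {3, 17}: a division algebra.

[3, 17]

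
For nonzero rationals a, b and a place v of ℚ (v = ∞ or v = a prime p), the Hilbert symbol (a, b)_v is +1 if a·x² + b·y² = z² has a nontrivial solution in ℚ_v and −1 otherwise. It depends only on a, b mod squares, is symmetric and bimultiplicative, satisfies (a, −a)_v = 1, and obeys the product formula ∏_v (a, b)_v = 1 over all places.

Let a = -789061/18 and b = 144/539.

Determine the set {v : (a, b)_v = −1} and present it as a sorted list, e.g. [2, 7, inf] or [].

(a, b) ≡ (-9338, 11) mod (ℚ^×)²; places V = {2, 3, 7, 11, 13, 23, 29, ∞}.
(a,b)_13: α=2, u≡10; β=0, v≡11 (mod 13); (10|13)=+1, (11|13)=-1; sign (−1)^0·+1^0·-1^2 = +1.
(a,b)_23: α=1, u≡12; β=0, v≡19 (mod 23); (12|23)=+1, (19|23)=-1; sign (−1)^0·+1^0·-1^1 = -1.
(a,b)_7: α=1, u≡3; β=-2, v≡1 (mod 7); (3|7)=-1, (1|7)=+1; sign (−1)^0·-1^-2·+1^1 = +1.
(a,b)_2: α=-1, β=4; u≡3, v≡3 (mod 8); ε(u)ε(v)=1·1, αω(v)=-1·1, βω(u)=4·1; sum ≡ 0  ⇒  +1.
(a,b)_29: α=1, u≡27; β=0, v≡17 (mod 29); (27|29)=-1, (17|29)=-1; sign (−1)^0·-1^0·-1^1 = -1.
(a,b)_∞: sgn(-9338)=−, sgn(11)=+, so +1.
(a,b)_11: α=0, u≡5; β=-1, v≡9 (mod 11); (5|11)=+1, (9|11)=+1; sign (−1)^0·+1^-1·+1^0 = +1.
(a,b)_3: α=-2, u≡1; β=2, v≡2 (mod 3); (1|3)=+1, (2|3)=-1; sign (−1)^0·+1^2·-1^-2 = +1.
Ram(-9338, 11) = {23, 29}; no ℚ_23-point on the conic.

[23, 29]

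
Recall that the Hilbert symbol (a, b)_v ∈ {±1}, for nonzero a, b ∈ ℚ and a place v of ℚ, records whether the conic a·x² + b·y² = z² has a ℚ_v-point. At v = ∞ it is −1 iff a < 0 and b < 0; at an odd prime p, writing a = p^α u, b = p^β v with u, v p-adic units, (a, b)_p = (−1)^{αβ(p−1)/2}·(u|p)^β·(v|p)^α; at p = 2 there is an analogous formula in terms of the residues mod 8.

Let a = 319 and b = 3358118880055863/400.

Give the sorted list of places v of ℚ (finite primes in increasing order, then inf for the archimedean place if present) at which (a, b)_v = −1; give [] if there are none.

[2, 23]

Mod squares: a ≡ 319, b ≡ 74830063. Check v ∈ {∞, 2, 3, 5, 7, 11, 23, 29, 31, 47}.
v=7: a=7^0·(≡4), b=7^3·(≡4) mod 7; (4|7)=+1, (4|7)=+1; (−1)^{0·3·3}·(+1)^3·(+1)^0 = +1.
v=∞: 319 > 0 and 74830063 > 0  ⇒  (a,b)_∞ = +1.
v=3: a=3^0·(≡1), b=3^2·(≡1) mod 3; (1|3)=+1, (1|3)=+1; (−1)^{0·2·1}·(+1)^2·(+1)^0 = +1.
v=23: a=23^0·(≡20), b=23^1·(≡18) mod 23; (20|23)=-1, (18|23)=+1; (−1)^{0·1·11}·(-1)^1·(+1)^0 = -1.
v=31: a=31^0·(≡9), b=31^1·(≡12) mod 31; (9|31)=+1, (12|31)=-1; (−1)^{0·1·15}·(+1)^1·(-1)^0 = +1.
v=5: a=5^0·(≡4), b=5^-2·(≡3) mod 5; (4|5)=+1, (3|5)=-1; (−1)^{0·-2·2}·(+1)^-2·(-1)^0 = +1.
v=47: a=47^0·(≡37), b=47^1·(≡18) mod 47; (37|47)=+1, (18|47)=+1; (−1)^{0·1·23}·(+1)^1·(+1)^0 = +1.
v=29: a=29^1·(≡11), b=29^3·(≡17) mod 29; (11|29)=-1, (17|29)=-1; (−1)^{1·3·14}·(-1)^3·(-1)^1 = +1.
v=11: a=11^1·(≡7), b=11^3·(≡1) mod 11; (7|11)=-1, (1|11)=+1; (−1)^{1·3·5}·(-1)^3·(+1)^1 = +1.
v=2: v_2(a)=0, v_2(b)=-4; units ≡ 7, 7 (mod 8); ε·ε+αω+βω = 1·1+0·0+-4·0 ≡ 1  ⇒  (a,b)_2 = -1.
Ram(319, 74830063) = {2, 23}; no ℚ_2-point on the conic.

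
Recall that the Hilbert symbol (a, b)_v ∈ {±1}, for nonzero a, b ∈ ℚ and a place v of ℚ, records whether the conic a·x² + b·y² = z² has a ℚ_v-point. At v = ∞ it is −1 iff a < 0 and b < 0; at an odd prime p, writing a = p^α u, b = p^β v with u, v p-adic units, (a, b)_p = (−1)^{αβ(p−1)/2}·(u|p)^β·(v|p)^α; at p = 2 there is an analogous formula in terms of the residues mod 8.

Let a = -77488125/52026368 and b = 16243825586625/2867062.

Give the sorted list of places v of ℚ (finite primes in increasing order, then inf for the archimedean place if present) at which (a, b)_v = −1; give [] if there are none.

(a, b) ≡ (-9867, 1430) mod (ℚ^×)²; places V = {2, 3, 5, 7, 11, 13, 17, 19, 23, 47, ∞}.
(a,b)_5: α=4, u≡3; β=3, v≡4 (mod 5); (3|5)=-1, (4|5)=+1; sign (−1)^0·-1^3·+1^4 = -1.
(a,b)_∞: sgn(-9867)=−, sgn(1430)=+, so +1.
(a,b)_11: α=1, u≡4; β=-1, v≡4 (mod 11); (4|11)=+1, (4|11)=+1; sign (−1)^1·+1^-1·+1^1 = -1.
(a,b)_3: α=1, u≡2; β=6, v≡2 (mod 3); (2|3)=-1, (2|3)=-1; sign (−1)^0·-1^6·-1^1 = -1.
(a,b)_2: α=-10, β=-1; u≡5, v≡3 (mod 8); ε(u)ε(v)=0·1, αω(v)=-10·1, βω(u)=-1·1; sum ≡ 1  ⇒  -1.
(a,b)_17: α=2, u≡5; β=0, v≡2 (mod 17); (5|17)=-1, (2|17)=+1; sign (−1)^0·-1^0·+1^2 = +1.
(a,b)_23: α=-1, u≡4; β=4, v≡13 (mod 23); (4|23)=+1, (13|23)=+1; sign (−1)^0·+1^4·+1^-1 = +1.
(a,b)_7: α=0, u≡3; β=2, v≡1 (mod 7); (3|7)=-1, (1|7)=+1; sign (−1)^0·-1^2·+1^0 = +1.
(a,b)_13: α=1, u≡11; β=1, v≡2 (mod 13); (11|13)=-1, (2|13)=-1; sign (−1)^0·-1^1·-1^1 = +1.
(a,b)_47: α=-2, u≡14; β=0, v≡43 (mod 47); (14|47)=+1, (43|47)=-1; sign (−1)^0·+1^0·-1^-2 = +1.
(a,b)_19: α=0, u≡13; β=-4, v≡11 (mod 19); (13|19)=-1, (11|19)=+1; sign (−1)^0·-1^-4·+1^0 = +1.
(-9867, 1430 / ℚ) ramifies at {2, 3, 5, 11}: a division algebra.

[2, 3, 5, 11]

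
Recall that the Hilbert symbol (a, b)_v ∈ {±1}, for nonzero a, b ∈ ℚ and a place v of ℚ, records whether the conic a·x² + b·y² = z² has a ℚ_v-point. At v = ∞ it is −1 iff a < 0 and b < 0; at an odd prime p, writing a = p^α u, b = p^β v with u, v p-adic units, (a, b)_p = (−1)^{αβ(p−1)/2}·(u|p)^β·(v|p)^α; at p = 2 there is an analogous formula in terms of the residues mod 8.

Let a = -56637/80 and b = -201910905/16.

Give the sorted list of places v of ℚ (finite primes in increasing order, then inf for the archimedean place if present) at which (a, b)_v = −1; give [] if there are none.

[2, 5, 23, 29, 31, inf]

(a, b) ≡ (-31465, -23345) mod (ℚ^×)²; places V = {2, 3, 5, 7, 23, 29, 31, ∞}.
(a,b)_3: α=2, u≡2; β=2, v≡1 (mod 3); (2|3)=-1, (1|3)=+1; sign (−1)^0·-1^2·+1^2 = +1.
(a,b)_5: α=-1, u≡3; β=1, v≡4 (mod 5); (3|5)=-1, (4|5)=+1; sign (−1)^0·-1^1·+1^-1 = -1.
(a,b)_31: α=1, u≡7; β=2, v≡26 (mod 31); (7|31)=+1, (26|31)=-1; sign (−1)^0·+1^2·-1^1 = -1.
(a,b)_23: α=0, u≡22; β=1, v≡7 (mod 23); (22|23)=-1, (7|23)=-1; sign (−1)^0·-1^1·-1^0 = -1.
(a,b)_7: α=1, u≡5; β=1, v≡1 (mod 7); (5|7)=-1, (1|7)=+1; sign (−1)^1·-1^1·+1^1 = +1.
(a,b)_29: α=1, u≡18; β=1, v≡23 (mod 29); (18|29)=-1, (23|29)=+1; sign (−1)^0·-1^1·+1^1 = -1.
(a,b)_2: α=-4, β=-4; u≡7, v≡7 (mod 8); ε(u)ε(v)=1·1, αω(v)=-4·0, βω(u)=-4·0; sum ≡ 1  ⇒  -1.
(a,b)_∞: sgn(-31465)=−, sgn(-23345)=−, so -1.
|Ram(-31465, -23345)| = 6, even; anisotropic at {2, 5, 23, 29, 31, ∞}.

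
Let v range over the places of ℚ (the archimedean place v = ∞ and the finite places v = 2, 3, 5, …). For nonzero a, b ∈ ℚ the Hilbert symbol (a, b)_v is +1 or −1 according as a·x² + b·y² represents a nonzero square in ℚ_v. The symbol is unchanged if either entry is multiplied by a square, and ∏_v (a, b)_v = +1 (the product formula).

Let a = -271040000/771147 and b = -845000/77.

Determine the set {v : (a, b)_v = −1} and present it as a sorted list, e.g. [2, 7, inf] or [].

[2, 3, 11, inf]

(a, b) ≡ (-42, -154) mod (ℚ^×)²; places V = {2, 3, 5, 7, 11, 13, ∞}.
(a,b)_∞: sgn(-42)=−, sgn(-154)=−, so -1.
(a,b)_3: α=-3, u≡1; β=0, v≡2 (mod 3); (1|3)=+1, (2|3)=-1; sign (−1)^0·+1^0·-1^-3 = -1.
(a,b)_2: α=9, β=3; u≡3, v≡3 (mod 8); ε(u)ε(v)=1·1, αω(v)=9·1, βω(u)=3·1; sum ≡ 1  ⇒  -1.
(a,b)_11: α=2, u≡6; β=-1, v≡6 (mod 11); (6|11)=-1, (6|11)=-1; sign (−1)^0·-1^-1·-1^2 = -1.
(a,b)_13: α=-4, u≡3; β=2, v≡8 (mod 13); (3|13)=+1, (8|13)=-1; sign (−1)^0·+1^2·-1^-4 = +1.
(a,b)_7: α=1, u≡4; β=-1, v≡3 (mod 7); (4|7)=+1, (3|7)=-1; sign (−1)^1·+1^-1·-1^1 = +1.
(a,b)_5: α=4, u≡3; β=4, v≡4 (mod 5); (3|5)=-1, (4|5)=+1; sign (−1)^0·-1^4·+1^4 = +1.
(-42, -154 / ℚ) ramifies at {2, 3, 11, ∞}: a division algebra.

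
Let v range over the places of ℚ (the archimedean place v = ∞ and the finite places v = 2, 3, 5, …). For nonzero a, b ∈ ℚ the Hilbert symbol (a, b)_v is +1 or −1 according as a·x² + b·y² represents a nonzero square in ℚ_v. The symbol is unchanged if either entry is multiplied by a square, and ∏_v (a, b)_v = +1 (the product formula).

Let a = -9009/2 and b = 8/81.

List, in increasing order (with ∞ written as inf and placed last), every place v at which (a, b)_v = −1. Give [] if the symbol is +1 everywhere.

Mod squares: a ≡ -2002, b ≡ 2. Check v ∈ {∞, 2, 3, 7, 11, 13}.
v=3: a=3^2·(≡2), b=3^-4·(≡2) mod 3; (2|3)=-1, (2|3)=-1; (−1)^{2·-4·1}·(-1)^-4·(-1)^2 = +1.
v=7: a=7^1·(≡4), b=7^0·(≡2) mod 7; (4|7)=+1, (2|7)=+1; (−1)^{1·0·3}·(+1)^0·(+1)^1 = +1.
v=11: a=11^1·(≡3), b=11^0·(≡2) mod 11; (3|11)=+1, (2|11)=-1; (−1)^{1·0·5}·(+1)^0·(-1)^1 = -1.
v=2: v_2(a)=-1, v_2(b)=3; units ≡ 7, 1 (mod 8); ε·ε+αω+βω = 1·0+-1·0+3·0 ≡ 0  ⇒  (a,b)_2 = +1.
v=13: a=13^1·(≡11), b=13^0·(≡7) mod 13; (11|13)=-1, (7|13)=-1; (−1)^{1·0·6}·(-1)^0·(-1)^1 = -1.
v=∞: -2002 < 0 and 2 > 0  ⇒  (a,b)_∞ = +1.
Ram(-2002, 2) = {11, 13}; no ℚ_11-point on the conic.

[11, 13]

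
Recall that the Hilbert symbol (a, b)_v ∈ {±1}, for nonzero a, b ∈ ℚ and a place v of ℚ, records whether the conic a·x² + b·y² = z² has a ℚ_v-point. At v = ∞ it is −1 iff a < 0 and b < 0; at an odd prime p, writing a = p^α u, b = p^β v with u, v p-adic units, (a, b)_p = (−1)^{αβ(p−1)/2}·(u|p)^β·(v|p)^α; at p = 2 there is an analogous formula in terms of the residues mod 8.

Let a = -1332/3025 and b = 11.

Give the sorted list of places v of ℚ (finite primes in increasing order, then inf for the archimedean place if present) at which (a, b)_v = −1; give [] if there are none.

[2, 11]

Mod squares: a ≡ -37, b ≡ 11. Check v ∈ {∞, 2, 3, 5, 11, 37}.
v=2: v_2(a)=2, v_2(b)=0; units ≡ 3, 3 (mod 8); ε·ε+αω+βω = 1·1+2·1+0·1 ≡ 1  ⇒  (a,b)_2 = -1.
v=5: a=5^-2·(≡3), b=5^0·(≡1) mod 5; (3|5)=-1, (1|5)=+1; (−1)^{-2·0·2}·(-1)^0·(+1)^-2 = +1.
v=∞: -37 < 0 and 11 > 0  ⇒  (a,b)_∞ = +1.
v=37: a=37^1·(≡4), b=37^0·(≡11) mod 37; (4|37)=+1, (11|37)=+1; (−1)^{1·0·18}·(+1)^0·(+1)^1 = +1.
v=11: a=11^-2·(≡7), b=11^1·(≡1) mod 11; (7|11)=-1, (1|11)=+1; (−1)^{-2·1·5}·(-1)^1·(+1)^-2 = -1.
v=3: a=3^2·(≡2), b=3^0·(≡2) mod 3; (2|3)=-1, (2|3)=-1; (−1)^{2·0·1}·(-1)^0·(-1)^2 = +1.
Ram(-37, 11) = {2, 11}; no ℚ_2-point on the conic.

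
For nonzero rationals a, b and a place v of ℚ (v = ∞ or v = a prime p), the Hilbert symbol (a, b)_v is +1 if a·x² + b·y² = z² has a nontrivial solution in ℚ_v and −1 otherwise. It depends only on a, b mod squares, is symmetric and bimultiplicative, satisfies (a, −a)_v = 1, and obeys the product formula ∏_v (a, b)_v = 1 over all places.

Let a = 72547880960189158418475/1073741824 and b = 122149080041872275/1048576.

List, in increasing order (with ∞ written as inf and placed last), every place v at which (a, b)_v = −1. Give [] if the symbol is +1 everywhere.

Mod squares: a ≡ 230299, b ≡ 19. Check v ∈ {∞, 2, 3, 5, 7, 17, 19, 23, 31}.
v=5: a=5^2·(≡1), b=5^2·(≡1) mod 5; (1|5)=+1, (1|5)=+1; (−1)^{2·2·2}·(+1)^2·(+1)^2 = +1.
v=17: a=17^3·(≡13), b=17^2·(≡9) mod 17; (13|17)=+1, (9|17)=+1; (−1)^{3·2·8}·(+1)^2·(+1)^3 = +1.
v=7: a=7^6·(≡6), b=7^4·(≡3) mod 7; (6|7)=-1, (3|7)=-1; (−1)^{6·4·3}·(-1)^4·(-1)^6 = +1.
v=23: a=23^3·(≡16), b=23^2·(≡14) mod 23; (16|23)=+1, (14|23)=-1; (−1)^{3·2·11}·(+1)^2·(-1)^3 = -1.
v=2: v_2(a)=-30, v_2(b)=-20; units ≡ 3, 3 (mod 8); ε·ε+αω+βω = 1·1+-30·1+-20·1 ≡ 1  ⇒  (a,b)_2 = -1.
v=∞: 230299 > 0 and 19 > 0  ⇒  (a,b)_∞ = +1.
v=3: a=3^6·(≡1), b=3^6·(≡1) mod 3; (1|3)=+1, (1|3)=+1; (−1)^{6·6·1}·(+1)^6·(+1)^6 = +1.
v=19: a=19^1·(≡10), b=19^1·(≡7) mod 19; (10|19)=-1, (7|19)=+1; (−1)^{1·1·9}·(-1)^1·(+1)^1 = +1.
v=31: a=31^3·(≡5), b=31^2·(≡5) mod 31; (5|31)=+1, (5|31)=+1; (−1)^{3·2·15}·(+1)^2·(+1)^3 = +1.
(230299, 19 / ℚ) ramifies at {2, 23}: a division algebra.

[2, 23]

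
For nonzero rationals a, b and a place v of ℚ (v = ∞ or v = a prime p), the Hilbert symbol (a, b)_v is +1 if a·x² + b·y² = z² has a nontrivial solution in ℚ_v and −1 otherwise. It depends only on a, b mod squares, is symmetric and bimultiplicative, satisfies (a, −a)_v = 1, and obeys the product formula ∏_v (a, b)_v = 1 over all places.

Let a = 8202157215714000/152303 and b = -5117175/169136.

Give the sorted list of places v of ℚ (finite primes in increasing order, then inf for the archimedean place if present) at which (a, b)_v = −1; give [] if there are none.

(a, b) ≡ (13999755, -77) mod (ℚ^×)²; places V = {2, 3, 5, 7, 11, 17, 19, 23, 31, ∞}.
(a,b)_17: α=-3, u≡8; β=0, v≡4 (mod 17); (8|17)=+1, (4|17)=+1; sign (−1)^0·+1^0·+1^-3 = +1.
(a,b)_31: α=-1, u≡1; β=-2, v≡16 (mod 31); (1|31)=+1, (16|31)=+1; sign (−1)^0·+1^-2·+1^-1 = +1.
(a,b)_7: α=7, u≡4; β=1, v≡3 (mod 7); (4|7)=+1, (3|7)=-1; sign (−1)^1·+1^1·-1^7 = +1.
(a,b)_11: α=1, u≡5; β=-1, v≡4 (mod 11); (5|11)=+1, (4|11)=+1; sign (−1)^1·+1^-1·+1^1 = -1.
(a,b)_3: α=9, u≡1; β=4, v≡1 (mod 3); (1|3)=+1, (1|3)=+1; sign (−1)^0·+1^4·+1^9 = +1.
(a,b)_23: α=1, u≡8; β=0, v≡11 (mod 23); (8|23)=+1, (11|23)=-1; sign (−1)^0·+1^0·-1^1 = -1.
(a,b)_2: α=4, β=-4; u≡3, v≡3 (mod 8); ε(u)ε(v)=1·1, αω(v)=4·1, βω(u)=-4·1; sum ≡ 1  ⇒  -1.
(a,b)_5: α=3, u≡4; β=2, v≡3 (mod 5); (4|5)=+1, (3|5)=-1; sign (−1)^0·+1^2·-1^3 = -1.
(a,b)_∞: sgn(13999755)=+, sgn(-77)=−, so +1.
(a,b)_19: α=0, u≡1; β=2, v≡10 (mod 19); (1|19)=+1, (10|19)=-1; sign (−1)^0·+1^2·-1^0 = +1.
|Ram(13999755, -77)| = 4, even; anisotropic at {2, 5, 11, 23}.

[2, 5, 11, 23]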